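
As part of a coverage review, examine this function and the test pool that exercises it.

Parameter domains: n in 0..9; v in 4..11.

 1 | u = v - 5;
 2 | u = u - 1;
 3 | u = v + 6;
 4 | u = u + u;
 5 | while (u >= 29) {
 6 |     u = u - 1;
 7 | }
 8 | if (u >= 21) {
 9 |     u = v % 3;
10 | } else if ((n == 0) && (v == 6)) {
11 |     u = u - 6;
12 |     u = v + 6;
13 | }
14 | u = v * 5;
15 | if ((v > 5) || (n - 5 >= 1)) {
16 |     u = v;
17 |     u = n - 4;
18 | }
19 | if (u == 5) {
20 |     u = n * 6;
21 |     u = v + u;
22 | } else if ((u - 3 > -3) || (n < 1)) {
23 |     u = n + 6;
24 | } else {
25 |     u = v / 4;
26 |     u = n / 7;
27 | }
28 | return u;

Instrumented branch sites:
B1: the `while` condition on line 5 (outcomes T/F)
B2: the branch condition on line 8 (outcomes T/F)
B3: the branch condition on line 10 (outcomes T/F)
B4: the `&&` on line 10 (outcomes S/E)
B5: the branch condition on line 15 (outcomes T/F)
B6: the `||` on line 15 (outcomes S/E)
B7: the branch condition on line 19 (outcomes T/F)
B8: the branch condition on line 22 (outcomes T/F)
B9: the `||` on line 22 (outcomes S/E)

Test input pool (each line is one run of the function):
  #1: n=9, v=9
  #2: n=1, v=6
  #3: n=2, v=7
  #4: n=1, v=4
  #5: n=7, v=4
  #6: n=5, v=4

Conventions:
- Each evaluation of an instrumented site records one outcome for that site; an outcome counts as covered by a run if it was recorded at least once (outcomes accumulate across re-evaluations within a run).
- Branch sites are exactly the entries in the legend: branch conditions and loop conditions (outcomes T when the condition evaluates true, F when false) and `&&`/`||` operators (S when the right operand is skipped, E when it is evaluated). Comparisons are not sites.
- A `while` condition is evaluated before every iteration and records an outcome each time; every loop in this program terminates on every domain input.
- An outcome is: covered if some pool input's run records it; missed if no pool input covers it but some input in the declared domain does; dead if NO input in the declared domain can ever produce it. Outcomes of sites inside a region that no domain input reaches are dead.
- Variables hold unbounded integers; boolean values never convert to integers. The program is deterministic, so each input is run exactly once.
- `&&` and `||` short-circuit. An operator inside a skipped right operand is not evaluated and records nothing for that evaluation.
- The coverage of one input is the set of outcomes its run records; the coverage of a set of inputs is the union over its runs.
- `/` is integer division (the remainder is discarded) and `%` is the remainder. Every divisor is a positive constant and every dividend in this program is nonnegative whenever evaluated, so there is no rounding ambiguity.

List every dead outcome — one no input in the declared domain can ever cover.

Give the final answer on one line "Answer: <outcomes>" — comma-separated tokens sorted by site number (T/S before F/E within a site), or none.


sweeping the full domain (80 inputs) for each outcome:
  B3=T: zero occurrences over every domain input -> dead
  reachable outcomes have witnesses, e.g. B1=T (e.g. n=0, v=9), B1=F (e.g. n=0, v=4), B2=T (e.g. n=0, v=5), B2=F (e.g. n=0, v=4)
Answer: B3=T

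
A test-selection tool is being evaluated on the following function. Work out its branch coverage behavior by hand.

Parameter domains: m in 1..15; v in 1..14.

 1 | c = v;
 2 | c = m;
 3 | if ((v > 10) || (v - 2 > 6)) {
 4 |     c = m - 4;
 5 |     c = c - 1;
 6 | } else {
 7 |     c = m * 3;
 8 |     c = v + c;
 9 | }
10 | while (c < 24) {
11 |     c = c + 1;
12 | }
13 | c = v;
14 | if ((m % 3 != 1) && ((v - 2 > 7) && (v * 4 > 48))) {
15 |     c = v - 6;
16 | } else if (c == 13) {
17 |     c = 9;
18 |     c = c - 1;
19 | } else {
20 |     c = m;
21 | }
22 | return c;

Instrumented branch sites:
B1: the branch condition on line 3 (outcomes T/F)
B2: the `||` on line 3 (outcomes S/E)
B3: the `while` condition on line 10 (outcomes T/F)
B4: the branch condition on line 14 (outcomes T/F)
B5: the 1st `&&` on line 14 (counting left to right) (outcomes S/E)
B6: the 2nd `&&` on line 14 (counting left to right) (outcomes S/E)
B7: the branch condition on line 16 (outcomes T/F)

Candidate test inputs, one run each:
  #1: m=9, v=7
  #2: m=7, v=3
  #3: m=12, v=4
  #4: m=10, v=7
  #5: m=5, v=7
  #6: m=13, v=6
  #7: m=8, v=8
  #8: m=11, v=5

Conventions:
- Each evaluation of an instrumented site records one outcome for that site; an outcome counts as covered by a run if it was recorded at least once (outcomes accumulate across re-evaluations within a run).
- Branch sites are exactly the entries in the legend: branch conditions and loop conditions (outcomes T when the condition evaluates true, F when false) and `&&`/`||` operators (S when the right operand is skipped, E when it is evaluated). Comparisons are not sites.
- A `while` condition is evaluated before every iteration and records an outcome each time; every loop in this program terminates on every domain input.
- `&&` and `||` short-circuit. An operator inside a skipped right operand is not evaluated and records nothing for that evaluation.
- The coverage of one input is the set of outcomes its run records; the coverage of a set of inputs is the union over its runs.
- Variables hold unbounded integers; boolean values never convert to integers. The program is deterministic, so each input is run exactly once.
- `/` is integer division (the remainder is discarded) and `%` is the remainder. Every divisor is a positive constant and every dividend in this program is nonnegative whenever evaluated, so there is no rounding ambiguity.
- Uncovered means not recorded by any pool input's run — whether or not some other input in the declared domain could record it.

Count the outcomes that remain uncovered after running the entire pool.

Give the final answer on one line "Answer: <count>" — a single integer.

test 1 (m=9, v=7) hits B1=F, B2=E, B3=F, B4=F, B5=E, B6=S, B7=F
test 2 (m=7, v=3) hits B1=F, B2=E, B3=F, B4=F, B5=S, B7=F
test 3 (m=12, v=4) hits B1=F, B2=E, B3=F, B4=F, B5=E, B6=S, B7=F
test 4 (m=10, v=7) hits B1=F, B2=E, B3=F, B4=F, B5=S, B7=F
test 5 (m=5, v=7) hits B1=F, B2=E, B3=T, B3=F, B4=F, B5=E, B6=S, B7=F
test 6 (m=13, v=6) hits B1=F, B2=E, B3=F, B4=F, B5=S, B7=F
test 7 (m=8, v=8) hits B1=F, B2=E, B3=F, B4=F, B5=E, B6=S, B7=F
test 8 (m=11, v=5) hits B1=F, B2=E, B3=F, B4=F, B5=E, B6=S, B7=F
union over the pool: B1=F, B2=E, B3=T, B3=F, B4=F, B5=S, B5=E, B6=S, B7=F
uncovered (5 of 14): B1=T, B2=S, B4=T, B6=E, B7=T

Answer: 5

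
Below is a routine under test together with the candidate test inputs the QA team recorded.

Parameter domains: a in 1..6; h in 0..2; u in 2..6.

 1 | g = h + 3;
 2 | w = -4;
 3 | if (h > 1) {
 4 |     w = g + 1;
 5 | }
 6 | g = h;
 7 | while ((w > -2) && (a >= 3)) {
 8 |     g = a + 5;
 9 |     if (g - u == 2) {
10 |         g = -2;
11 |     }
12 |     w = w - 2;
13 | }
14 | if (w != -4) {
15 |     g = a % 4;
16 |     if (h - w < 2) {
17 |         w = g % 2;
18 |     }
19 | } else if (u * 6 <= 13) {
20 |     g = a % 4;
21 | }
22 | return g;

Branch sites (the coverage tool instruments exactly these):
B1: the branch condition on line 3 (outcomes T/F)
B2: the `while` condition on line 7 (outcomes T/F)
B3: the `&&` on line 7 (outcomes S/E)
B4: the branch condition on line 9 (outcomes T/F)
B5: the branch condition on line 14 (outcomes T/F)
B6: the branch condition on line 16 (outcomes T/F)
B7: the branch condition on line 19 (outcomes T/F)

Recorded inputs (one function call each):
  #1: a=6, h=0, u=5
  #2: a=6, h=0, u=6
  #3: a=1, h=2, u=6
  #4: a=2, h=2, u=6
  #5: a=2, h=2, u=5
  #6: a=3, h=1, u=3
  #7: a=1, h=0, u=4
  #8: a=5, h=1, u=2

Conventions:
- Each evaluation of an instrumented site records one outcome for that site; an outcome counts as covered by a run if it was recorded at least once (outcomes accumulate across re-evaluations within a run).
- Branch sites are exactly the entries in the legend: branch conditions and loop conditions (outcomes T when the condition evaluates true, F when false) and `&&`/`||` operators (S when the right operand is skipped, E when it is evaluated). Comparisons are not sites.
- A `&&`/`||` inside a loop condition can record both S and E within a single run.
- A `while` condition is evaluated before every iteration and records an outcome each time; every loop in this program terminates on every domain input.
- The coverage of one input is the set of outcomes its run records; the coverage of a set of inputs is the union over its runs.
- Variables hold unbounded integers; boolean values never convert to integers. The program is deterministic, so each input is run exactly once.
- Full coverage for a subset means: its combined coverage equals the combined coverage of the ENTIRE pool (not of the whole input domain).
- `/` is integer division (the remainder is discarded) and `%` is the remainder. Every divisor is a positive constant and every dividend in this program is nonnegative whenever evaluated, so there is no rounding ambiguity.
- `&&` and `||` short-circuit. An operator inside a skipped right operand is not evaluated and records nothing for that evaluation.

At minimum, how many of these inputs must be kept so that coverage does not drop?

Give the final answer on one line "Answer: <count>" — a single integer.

test 1 (a=6, h=0, u=5) fires B1->F, B3->S, B2->F, B5->F, B7->F; hits B1=F, B2=F, B3=S, B5=F, B7=F
test 2 (a=6, h=0, u=6) fires B1->F, B3->S, B2->F, B5->F, B7->F; hits B1=F, B2=F, B3=S, B5=F, B7=F
test 3 (a=1, h=2, u=6) fires B1->T, B3->E, B2->F, B5->T, B6->T; hits B1=T, B2=F, B3=E, B5=T, B6=T
test 4 (a=2, h=2, u=6) fires B1->T, B3->E, B2->F, B5->T, B6->T; hits B1=T, B2=F, B3=E, B5=T, B6=T
test 5 (a=2, h=2, u=5) fires B1->T, B3->E, B2->F, B5->T, B6->T; hits B1=T, B2=F, B3=E, B5=T, B6=T
test 6 (a=3, h=1, u=3) fires B1->F, B3->S, B2->F, B5->F, B7->F; hits B1=F, B2=F, B3=S, B5=F, B7=F
test 7 (a=1, h=0, u=4) fires B1->F, B3->S, B2->F, B5->F, B7->F; hits B1=F, B2=F, B3=S, B5=F, B7=F
test 8 (a=5, h=1, u=2) fires B1->F, B3->S, B2->F, B5->F, B7->T; hits B1=F, B2=F, B3=S, B5=F, B7=T
together the pool reaches 10 outcomes: B1=T, B1=F, B2=F, B3=S, B3=E, B5=T, B5=F, B6=T, B7=T, B7=F
size 1 is not enough: best union over all size-1 subsets is 5/10
size 2 is not enough: best union over all size-2 subsets is 9/10
the canonical winner is {1, 3, 8}: size 3, full 10-outcome coverage, earliest index list among size-3 covers

Answer: 3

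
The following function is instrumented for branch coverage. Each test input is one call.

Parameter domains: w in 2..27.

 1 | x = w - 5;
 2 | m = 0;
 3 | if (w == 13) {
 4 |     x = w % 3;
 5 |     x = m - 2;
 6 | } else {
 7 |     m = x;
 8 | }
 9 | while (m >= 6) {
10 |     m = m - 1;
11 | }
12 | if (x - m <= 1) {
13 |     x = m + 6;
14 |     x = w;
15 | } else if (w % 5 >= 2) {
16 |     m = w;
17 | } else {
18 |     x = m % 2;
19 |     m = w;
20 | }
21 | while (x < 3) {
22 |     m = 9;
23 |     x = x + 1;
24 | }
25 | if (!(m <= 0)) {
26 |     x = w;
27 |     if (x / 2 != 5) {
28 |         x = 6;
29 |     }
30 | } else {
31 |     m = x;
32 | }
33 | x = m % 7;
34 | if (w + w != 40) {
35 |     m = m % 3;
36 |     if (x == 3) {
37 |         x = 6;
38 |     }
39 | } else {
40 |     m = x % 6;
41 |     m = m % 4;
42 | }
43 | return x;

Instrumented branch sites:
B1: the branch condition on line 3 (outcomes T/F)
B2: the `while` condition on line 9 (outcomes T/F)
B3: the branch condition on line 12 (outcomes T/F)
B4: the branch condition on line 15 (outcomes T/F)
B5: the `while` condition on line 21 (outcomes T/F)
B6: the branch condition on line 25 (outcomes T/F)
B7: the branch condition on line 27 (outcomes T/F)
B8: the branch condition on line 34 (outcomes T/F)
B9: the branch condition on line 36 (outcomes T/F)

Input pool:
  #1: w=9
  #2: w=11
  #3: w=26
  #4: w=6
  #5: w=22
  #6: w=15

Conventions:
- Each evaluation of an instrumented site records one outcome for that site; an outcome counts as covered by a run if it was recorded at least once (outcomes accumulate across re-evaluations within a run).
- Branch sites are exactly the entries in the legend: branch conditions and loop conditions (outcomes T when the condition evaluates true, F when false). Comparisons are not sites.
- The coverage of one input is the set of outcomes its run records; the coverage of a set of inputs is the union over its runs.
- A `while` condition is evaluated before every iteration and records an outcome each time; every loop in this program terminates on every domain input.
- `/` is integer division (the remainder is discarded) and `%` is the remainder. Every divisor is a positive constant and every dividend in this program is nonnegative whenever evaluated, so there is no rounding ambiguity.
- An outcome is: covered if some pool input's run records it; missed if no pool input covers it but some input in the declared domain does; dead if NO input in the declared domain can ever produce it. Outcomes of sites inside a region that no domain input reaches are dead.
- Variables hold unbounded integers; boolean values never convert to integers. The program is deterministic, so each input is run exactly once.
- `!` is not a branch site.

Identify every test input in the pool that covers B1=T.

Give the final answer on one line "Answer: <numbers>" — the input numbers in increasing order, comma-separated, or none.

input #1 (w=9): misses B1=T
input #2 (w=11): misses B1=T
input #3 (w=26): misses B1=T
input #4 (w=6): misses B1=T
input #5 (w=22): misses B1=T
input #6 (w=15): misses B1=T

Answer: none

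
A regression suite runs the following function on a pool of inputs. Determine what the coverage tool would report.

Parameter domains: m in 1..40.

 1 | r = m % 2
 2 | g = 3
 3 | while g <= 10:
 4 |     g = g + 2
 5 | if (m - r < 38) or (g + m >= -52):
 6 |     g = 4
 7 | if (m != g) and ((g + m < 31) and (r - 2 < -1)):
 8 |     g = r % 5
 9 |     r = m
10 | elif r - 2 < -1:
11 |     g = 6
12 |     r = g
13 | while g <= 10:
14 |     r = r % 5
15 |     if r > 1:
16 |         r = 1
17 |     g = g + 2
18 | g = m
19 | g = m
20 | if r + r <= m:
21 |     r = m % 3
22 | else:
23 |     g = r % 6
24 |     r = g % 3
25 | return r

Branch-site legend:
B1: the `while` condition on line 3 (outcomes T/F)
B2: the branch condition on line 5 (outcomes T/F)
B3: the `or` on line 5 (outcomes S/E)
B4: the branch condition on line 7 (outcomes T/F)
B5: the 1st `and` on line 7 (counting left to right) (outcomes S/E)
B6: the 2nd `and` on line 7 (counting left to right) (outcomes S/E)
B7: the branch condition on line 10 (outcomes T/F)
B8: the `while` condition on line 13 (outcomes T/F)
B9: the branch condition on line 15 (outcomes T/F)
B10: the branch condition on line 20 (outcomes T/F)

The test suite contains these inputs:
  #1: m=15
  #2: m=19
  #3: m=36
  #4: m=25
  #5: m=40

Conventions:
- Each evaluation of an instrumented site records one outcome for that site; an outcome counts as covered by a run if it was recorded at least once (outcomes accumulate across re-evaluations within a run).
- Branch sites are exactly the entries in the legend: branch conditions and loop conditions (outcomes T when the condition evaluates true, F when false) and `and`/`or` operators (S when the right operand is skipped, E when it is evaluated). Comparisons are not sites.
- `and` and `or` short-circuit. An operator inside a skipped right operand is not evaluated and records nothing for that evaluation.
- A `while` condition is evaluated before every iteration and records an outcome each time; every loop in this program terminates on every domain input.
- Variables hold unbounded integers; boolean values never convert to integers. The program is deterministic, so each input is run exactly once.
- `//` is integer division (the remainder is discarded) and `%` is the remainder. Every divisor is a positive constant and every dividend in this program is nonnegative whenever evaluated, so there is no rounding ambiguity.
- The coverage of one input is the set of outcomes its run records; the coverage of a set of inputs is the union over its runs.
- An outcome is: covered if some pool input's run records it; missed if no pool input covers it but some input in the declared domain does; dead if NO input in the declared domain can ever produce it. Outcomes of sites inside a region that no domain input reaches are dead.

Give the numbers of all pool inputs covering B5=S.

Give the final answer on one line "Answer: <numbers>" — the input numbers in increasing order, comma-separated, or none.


input #1 (m=15): does not record B5=S
input #2 (m=19): does not record B5=S
input #3 (m=36): does not record B5=S
input #4 (m=25): does not record B5=S
input #5 (m=40): does not record B5=S
Answer: none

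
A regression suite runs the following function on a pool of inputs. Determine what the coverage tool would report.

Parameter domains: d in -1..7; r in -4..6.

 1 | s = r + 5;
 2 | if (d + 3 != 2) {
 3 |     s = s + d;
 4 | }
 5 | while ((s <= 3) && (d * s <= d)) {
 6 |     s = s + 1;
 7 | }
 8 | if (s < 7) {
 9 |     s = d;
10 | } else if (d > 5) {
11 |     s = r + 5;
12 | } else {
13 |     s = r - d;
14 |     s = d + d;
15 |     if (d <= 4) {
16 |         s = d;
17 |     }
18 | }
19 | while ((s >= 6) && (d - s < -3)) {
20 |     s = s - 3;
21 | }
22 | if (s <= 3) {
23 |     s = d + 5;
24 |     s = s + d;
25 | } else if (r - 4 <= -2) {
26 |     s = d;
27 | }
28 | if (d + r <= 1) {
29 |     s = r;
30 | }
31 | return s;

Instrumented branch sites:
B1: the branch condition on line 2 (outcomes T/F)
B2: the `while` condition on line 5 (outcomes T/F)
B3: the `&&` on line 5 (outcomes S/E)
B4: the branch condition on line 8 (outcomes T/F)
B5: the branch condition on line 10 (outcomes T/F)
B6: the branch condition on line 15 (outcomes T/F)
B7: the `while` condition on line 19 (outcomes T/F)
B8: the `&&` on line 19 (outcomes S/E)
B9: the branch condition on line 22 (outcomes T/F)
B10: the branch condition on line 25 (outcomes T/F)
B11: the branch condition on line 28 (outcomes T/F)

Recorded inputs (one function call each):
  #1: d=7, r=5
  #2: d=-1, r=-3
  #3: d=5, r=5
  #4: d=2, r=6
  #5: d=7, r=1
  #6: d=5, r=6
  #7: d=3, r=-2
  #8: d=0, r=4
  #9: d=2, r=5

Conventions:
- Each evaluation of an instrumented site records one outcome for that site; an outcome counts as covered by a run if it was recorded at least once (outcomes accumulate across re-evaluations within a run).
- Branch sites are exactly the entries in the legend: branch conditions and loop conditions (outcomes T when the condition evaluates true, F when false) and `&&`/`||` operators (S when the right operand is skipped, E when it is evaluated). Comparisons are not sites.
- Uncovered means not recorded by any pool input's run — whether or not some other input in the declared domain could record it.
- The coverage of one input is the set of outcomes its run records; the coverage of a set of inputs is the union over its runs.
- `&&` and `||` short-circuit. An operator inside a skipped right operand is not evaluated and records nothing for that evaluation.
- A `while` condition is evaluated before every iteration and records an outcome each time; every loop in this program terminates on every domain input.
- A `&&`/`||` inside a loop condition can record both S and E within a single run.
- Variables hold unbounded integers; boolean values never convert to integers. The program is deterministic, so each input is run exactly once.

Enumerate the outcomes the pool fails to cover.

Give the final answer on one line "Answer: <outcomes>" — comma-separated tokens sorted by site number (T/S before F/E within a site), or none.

#1 (d=7, r=5) -> covered: B1=T, B2=F, B3=S, B4=F, B5=T, B7=F, B8=E, B9=F, B10=F, B11=F
#2 (d=-1, r=-3) -> covered: B1=F, B2=T, B2=F, B3=S, B3=E, B4=T, B7=F, B8=S, B9=T, B11=T
#3 (d=5, r=5) -> covered: B1=T, B2=F, B3=S, B4=F, B5=F, B6=F, B7=T, B7=F, B8=E, B9=F, B10=F, B11=F
#4 (d=2, r=6) -> covered: B1=T, B2=F, B3=S, B4=F, B5=F, B6=T, B7=F, B8=S, B9=T, B11=F
#5 (d=7, r=1) -> covered: B1=T, B2=F, B3=S, B4=F, B5=T, B7=F, B8=E, B9=F, B10=T, B11=F
#6 (d=5, r=6) -> covered: B1=T, B2=F, B3=S, B4=F, B5=F, B6=F, B7=T, B7=F, B8=E, B9=F, B10=F, B11=F
#7 (d=3, r=-2) -> covered: B1=T, B2=F, B3=S, B4=T, B7=F, B8=S, B9=T, B11=T
#8 (d=0, r=4) -> covered: B1=T, B2=F, B3=S, B4=F, B5=F, B6=T, B7=F, B8=S, B9=T, B11=F
#9 (d=2, r=5) -> covered: B1=T, B2=F, B3=S, B4=F, B5=F, B6=T, B7=F, B8=S, B9=T, B11=F
union over the pool: B1=T, B1=F, B2=T, B2=F, B3=S, B3=E, B4=T, B4=F, B5=T, B5=F, B6=T, B6=F, B7=T, B7=F, B8=S, B8=E, B9=T, B9=F, B10=T, B10=F, B11=T, B11=F
uncovered (0 of 22): none

Answer: none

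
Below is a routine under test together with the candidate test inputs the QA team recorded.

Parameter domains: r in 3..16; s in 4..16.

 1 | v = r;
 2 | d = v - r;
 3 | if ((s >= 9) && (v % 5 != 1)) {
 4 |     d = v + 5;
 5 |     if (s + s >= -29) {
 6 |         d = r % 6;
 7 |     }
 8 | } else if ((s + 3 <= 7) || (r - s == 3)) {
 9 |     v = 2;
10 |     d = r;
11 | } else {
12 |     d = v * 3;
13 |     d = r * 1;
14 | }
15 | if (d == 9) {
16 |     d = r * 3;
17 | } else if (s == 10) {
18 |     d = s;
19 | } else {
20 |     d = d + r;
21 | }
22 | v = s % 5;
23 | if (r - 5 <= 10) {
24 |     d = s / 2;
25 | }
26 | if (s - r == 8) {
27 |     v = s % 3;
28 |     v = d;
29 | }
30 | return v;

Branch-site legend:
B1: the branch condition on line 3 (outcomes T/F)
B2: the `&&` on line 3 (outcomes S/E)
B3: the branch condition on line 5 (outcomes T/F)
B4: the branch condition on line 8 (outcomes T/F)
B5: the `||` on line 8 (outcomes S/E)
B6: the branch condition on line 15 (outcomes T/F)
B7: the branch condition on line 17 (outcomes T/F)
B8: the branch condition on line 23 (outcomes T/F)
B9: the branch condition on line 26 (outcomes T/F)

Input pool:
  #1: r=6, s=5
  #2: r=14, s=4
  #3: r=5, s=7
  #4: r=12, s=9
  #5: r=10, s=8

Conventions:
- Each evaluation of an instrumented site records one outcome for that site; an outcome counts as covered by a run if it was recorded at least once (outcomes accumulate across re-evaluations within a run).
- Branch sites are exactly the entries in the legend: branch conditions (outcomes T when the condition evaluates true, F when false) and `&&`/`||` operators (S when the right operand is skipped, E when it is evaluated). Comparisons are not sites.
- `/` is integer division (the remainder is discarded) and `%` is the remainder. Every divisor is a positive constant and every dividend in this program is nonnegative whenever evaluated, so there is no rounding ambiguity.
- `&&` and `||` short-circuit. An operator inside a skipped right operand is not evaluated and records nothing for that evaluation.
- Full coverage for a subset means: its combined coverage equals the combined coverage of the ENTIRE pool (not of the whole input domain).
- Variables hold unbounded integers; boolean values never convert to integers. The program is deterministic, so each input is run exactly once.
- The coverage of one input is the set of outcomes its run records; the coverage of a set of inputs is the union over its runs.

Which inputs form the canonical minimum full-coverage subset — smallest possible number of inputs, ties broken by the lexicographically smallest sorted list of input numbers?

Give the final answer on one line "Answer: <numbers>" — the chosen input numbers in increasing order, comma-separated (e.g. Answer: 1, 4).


input #1 (r=6, s=5): covers B1=F, B2=S, B4=F, B5=E, B6=F, B7=F, B8=T, B9=F
input #2 (r=14, s=4): covers B1=F, B2=S, B4=T, B5=S, B6=F, B7=F, B8=T, B9=F
input #3 (r=5, s=7): covers B1=F, B2=S, B4=F, B5=E, B6=F, B7=F, B8=T, B9=F
input #4 (r=12, s=9): covers B1=T, B2=E, B3=T, B6=F, B7=F, B8=T, B9=F
input #5 (r=10, s=8): covers B1=F, B2=S, B4=F, B5=E, B6=F, B7=F, B8=T, B9=F
union over all inputs: B1=T, B1=F, B2=S, B2=E, B3=T, B4=T, B4=F, B5=S, B5=E, B6=F, B7=F, B8=T, B9=F (13 outcomes)
every size-1 subset falls short of the 13 outcomes (best: 8/13)
every size-2 subset falls short of the 13 outcomes (best: 11/13)
size 3: inputs {1, 2, 4} cover all 13 outcomes, and no lexicographically smaller subset of this size does
Answer: 1, 2, 4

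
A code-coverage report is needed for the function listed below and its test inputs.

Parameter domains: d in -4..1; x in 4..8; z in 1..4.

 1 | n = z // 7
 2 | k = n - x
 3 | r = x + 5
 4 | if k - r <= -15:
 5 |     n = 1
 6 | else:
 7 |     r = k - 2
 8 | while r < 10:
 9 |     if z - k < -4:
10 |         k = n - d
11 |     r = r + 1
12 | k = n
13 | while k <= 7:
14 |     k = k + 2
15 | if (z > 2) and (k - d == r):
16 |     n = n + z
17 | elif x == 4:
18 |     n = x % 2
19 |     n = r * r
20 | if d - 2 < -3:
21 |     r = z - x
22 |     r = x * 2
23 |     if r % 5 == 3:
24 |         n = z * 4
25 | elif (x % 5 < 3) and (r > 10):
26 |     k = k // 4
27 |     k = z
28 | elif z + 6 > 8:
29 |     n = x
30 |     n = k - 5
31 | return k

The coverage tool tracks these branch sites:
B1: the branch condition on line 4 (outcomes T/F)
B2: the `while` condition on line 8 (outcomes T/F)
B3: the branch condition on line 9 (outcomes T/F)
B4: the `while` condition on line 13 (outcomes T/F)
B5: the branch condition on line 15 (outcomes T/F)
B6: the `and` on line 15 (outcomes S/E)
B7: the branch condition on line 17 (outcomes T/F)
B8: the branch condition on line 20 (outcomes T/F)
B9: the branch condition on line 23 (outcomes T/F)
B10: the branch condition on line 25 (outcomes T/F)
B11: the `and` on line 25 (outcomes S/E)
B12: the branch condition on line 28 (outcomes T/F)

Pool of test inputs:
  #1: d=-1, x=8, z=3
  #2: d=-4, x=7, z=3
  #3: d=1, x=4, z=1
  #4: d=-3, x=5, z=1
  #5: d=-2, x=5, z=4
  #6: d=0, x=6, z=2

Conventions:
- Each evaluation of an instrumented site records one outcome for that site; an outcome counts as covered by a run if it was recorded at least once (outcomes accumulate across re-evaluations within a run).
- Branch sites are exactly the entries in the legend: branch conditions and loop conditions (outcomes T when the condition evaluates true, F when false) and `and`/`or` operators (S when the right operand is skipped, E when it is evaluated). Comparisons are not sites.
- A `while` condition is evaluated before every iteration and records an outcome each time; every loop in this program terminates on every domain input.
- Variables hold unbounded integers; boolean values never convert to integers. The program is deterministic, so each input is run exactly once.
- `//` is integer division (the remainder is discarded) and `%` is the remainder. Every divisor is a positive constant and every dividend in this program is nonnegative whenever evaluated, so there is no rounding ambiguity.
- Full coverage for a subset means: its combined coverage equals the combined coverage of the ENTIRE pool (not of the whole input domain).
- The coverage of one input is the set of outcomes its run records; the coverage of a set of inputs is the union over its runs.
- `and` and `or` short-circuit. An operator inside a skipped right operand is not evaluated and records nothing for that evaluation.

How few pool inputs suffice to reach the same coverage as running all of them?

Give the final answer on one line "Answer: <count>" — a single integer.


input #1, d=-1, x=8, z=3: events B1->T, B2->F, B4->T, B4->T, B4->T, B4->T, B4->F, B6->E, B5->F, B7->F, B8->F, B11->S, B10->F, B12->T; outcomes B1=T, B2=F, B4=T, B4=F, B5=F, B6=E, B7=F, B8=F, B10=F, B11=S, B12=T
input #2, d=-4, x=7, z=3: events B1->T, B2->F, B4->T, B4->T, B4->T, B4->T, B4->F, B6->E, B5->F, B7->F, B8->T, B9->F; outcomes B1=T, B2=F, B4=T, B4=F, B5=F, B6=E, B7=F, B8=T, B9=F
input #3, d=1, x=4, z=1: events B1->F, B2->T, B3->F, B2->T, B3->F, B2->T, B3->F, B2->T, B3->F, B2->T, B3->F, B2->T, B3->F, B2->T, ...; outcomes B1=F, B2=T, B2=F, B3=F, B4=T, B4=F, B5=F, B6=S, B7=T, B8=F, B10=F, B11=S, B12=F
input #4, d=-3, x=5, z=1: events B1->T, B2->F, B4->T, B4->T, B4->T, B4->T, B4->F, B6->S, B5->F, B7->F, B8->T, B9->F; outcomes B1=T, B2=F, B4=T, B4=F, B5=F, B6=S, B7=F, B8=T, B9=F
input #5, d=-2, x=5, z=4: events B1->T, B2->F, B4->T, B4->T, B4->T, B4->T, B4->F, B6->E, B5->F, B7->F, B8->T, B9->F; outcomes B1=T, B2=F, B4=T, B4=F, B5=F, B6=E, B7=F, B8=T, B9=F
input #6, d=0, x=6, z=2: events B1->T, B2->F, B4->T, B4->T, B4->T, B4->T, B4->F, B6->S, B5->F, B7->F, B8->F, B11->E, B10->T; outcomes B1=T, B2=F, B4=T, B4=F, B5=F, B6=S, B7=F, B8=F, B10=T, B11=E
together the pool reaches 21 outcomes: B1=T, B1=F, B2=T, B2=F, B3=F, B4=T, B4=F, B5=F, B6=S, B6=E, B7=T, B7=F, B8=T, B8=F, B9=F, B10=T, B10=F, B11=S, B11=E, B12=T, B12=F
size 1 is not enough: best union over all size-1 subsets is 13/21
size 2 is not enough: best union over all size-2 subsets is 18/21
size 3 is not enough: best union over all size-3 subsets is 20/21
at size 4, {1, 2, 3, 6} reaches all 21 outcomes; every lexicographically earlier size-4 subset fails
Answer: 4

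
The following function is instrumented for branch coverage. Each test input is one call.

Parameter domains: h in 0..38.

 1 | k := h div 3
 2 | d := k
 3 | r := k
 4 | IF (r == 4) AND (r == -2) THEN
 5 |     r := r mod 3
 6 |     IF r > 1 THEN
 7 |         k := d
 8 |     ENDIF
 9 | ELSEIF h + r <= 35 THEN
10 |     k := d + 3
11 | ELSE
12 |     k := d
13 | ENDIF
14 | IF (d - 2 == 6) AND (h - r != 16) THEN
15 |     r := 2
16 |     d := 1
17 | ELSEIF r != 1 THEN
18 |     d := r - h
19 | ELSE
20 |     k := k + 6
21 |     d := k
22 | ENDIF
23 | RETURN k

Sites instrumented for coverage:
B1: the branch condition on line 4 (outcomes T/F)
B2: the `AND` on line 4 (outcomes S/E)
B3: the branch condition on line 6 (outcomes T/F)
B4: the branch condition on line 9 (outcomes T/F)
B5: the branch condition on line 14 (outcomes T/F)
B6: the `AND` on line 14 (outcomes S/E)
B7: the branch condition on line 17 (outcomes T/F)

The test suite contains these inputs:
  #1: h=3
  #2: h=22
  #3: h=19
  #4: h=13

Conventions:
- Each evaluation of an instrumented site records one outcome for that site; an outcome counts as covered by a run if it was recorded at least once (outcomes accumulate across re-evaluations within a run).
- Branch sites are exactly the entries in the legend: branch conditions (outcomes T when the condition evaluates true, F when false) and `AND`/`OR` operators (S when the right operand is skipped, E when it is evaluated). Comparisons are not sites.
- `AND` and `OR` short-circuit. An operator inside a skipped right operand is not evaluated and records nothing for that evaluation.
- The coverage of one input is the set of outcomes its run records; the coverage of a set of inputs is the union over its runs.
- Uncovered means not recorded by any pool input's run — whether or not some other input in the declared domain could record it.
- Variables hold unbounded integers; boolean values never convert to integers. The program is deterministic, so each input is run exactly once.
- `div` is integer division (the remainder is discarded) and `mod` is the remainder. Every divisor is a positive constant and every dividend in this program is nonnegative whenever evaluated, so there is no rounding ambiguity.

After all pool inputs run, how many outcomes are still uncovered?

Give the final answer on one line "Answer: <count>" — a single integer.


test 1 (h=3) fires B2->S, B1->F, B4->T, B6->S, B5->F, B7->F; hits B1=F, B2=S, B4=T, B5=F, B6=S, B7=F
test 2 (h=22) fires B2->S, B1->F, B4->T, B6->S, B5->F, B7->T; hits B1=F, B2=S, B4=T, B5=F, B6=S, B7=T
test 3 (h=19) fires B2->S, B1->F, B4->T, B6->S, B5->F, B7->T; hits B1=F, B2=S, B4=T, B5=F, B6=S, B7=T
test 4 (h=13) fires B2->E, B1->F, B4->T, B6->S, B5->F, B7->T; hits B1=F, B2=E, B4=T, B5=F, B6=S, B7=T
union over the pool: B1=F, B2=S, B2=E, B4=T, B5=F, B6=S, B7=T, B7=F
uncovered (6 of 14): B1=T, B3=T, B3=F, B4=F, B5=T, B6=E
Answer: 6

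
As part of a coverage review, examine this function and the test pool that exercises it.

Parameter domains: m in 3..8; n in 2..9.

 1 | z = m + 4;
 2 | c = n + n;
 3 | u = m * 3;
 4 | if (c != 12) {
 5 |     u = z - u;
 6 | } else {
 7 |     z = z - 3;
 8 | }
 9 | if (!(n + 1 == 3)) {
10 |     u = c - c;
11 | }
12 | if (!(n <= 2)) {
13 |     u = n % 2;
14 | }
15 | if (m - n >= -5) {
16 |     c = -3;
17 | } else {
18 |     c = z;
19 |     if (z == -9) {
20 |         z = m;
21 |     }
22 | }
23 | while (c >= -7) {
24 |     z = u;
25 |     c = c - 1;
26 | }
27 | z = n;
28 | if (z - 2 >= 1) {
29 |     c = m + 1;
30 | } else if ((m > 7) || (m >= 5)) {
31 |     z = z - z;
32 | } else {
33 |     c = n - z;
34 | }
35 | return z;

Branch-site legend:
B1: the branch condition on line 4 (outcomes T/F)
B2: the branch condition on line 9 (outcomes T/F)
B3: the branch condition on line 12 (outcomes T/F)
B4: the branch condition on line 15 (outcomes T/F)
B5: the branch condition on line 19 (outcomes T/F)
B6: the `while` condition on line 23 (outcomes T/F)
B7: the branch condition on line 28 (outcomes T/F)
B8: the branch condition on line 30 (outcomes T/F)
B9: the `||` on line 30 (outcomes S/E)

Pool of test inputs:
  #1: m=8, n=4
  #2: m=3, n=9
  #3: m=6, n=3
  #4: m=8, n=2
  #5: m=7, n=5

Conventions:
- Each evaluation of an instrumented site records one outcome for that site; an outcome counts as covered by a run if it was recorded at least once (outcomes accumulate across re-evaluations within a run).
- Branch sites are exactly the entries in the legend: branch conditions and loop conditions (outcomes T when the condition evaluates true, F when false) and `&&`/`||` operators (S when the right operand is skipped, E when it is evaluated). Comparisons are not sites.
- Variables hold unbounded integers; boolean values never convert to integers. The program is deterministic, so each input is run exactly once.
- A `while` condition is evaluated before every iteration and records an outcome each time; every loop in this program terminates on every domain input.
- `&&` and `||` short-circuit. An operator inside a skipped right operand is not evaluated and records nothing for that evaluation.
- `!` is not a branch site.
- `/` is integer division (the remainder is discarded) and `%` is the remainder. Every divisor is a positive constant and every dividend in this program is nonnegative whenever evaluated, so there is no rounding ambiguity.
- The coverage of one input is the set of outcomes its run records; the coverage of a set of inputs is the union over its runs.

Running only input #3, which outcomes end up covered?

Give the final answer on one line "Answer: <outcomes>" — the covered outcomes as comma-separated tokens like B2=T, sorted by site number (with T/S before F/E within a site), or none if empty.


Simulating input #3 (m=6, n=3) step by step:
  B1->T, B2->T, B3->T, B4->T, B6->T, B6->T, B6->T, B6->T, B6->T, B6->F
  B7->T
as a set, this run covers: B1=T, B2=T, B3=T, B4=T, B6=T, B6=F, B7=T
Answer: B1=T, B2=T, B3=T, B4=T, B6=T, B6=F, B7=T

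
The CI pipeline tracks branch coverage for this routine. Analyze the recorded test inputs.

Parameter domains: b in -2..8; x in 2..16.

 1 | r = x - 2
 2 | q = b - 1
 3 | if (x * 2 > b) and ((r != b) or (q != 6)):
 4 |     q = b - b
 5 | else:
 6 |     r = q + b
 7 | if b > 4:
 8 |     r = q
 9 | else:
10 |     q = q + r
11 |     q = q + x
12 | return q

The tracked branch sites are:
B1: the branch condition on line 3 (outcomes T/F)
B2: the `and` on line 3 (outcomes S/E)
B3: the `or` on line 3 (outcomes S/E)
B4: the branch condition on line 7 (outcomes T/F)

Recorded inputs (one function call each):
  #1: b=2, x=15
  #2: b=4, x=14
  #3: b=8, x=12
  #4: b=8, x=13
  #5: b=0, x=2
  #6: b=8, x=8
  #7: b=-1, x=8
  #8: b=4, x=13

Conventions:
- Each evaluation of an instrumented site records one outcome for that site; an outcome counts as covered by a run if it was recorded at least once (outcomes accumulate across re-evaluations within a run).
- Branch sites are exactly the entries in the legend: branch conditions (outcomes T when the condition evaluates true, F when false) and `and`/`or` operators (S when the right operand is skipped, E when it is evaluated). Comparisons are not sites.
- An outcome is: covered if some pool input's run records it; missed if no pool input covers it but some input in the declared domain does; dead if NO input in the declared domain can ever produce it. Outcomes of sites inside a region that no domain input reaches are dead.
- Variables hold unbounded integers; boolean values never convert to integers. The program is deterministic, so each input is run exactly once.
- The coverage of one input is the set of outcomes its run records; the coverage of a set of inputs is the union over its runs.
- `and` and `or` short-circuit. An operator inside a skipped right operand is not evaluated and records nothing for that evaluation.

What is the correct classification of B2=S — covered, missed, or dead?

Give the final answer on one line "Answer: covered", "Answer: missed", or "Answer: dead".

no pool input records B2=S
but domain input (b=4, x=2) does record it -> reachable, so missed

Answer: missed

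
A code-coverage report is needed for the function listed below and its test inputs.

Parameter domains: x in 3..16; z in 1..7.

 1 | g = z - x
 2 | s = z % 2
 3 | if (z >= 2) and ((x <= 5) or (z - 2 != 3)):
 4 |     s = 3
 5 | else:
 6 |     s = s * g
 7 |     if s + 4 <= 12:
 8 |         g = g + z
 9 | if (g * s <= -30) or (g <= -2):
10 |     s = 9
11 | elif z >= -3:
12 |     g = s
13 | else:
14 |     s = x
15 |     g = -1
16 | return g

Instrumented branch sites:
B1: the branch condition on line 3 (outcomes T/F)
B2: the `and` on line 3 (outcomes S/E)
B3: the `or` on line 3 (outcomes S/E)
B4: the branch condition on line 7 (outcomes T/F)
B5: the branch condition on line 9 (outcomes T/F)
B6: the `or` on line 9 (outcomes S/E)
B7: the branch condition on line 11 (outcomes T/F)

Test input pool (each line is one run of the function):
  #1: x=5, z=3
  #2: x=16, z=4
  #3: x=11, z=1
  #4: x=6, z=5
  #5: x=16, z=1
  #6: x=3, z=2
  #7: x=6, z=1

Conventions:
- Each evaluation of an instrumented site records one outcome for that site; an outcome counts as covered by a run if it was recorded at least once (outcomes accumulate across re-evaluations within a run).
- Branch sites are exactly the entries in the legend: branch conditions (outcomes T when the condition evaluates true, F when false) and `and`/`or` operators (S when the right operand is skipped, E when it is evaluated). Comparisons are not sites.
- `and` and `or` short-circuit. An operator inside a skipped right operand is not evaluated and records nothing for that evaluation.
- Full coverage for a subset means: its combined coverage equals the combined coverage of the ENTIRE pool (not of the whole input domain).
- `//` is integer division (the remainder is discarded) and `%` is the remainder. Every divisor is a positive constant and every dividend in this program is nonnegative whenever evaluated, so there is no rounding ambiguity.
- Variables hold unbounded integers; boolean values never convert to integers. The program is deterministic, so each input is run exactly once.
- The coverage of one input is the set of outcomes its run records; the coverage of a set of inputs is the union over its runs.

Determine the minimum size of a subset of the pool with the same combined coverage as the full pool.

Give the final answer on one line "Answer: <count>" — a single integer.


run #1 (x=5, z=3) runs B2->E, B3->S, B1->T, B6->E, B5->T; records B1=T, B2=E, B3=S, B5=T, B6=E
run #2 (x=16, z=4) runs B2->E, B3->E, B1->T, B6->S, B5->T; records B1=T, B2=E, B3=E, B5=T, B6=S
run #3 (x=11, z=1) runs B2->S, B1->F, B4->T, B6->E, B5->T; records B1=F, B2=S, B4=T, B5=T, B6=E
run #4 (x=6, z=5) runs B2->E, B3->E, B1->F, B4->T, B6->E, B5->F, B7->T; records B1=F, B2=E, B3=E, B4=T, B5=F, B6=E, B7=T
run #5 (x=16, z=1) runs B2->S, B1->F, B4->T, B6->E, B5->T; records B1=F, B2=S, B4=T, B5=T, B6=E
run #6 (x=3, z=2) runs B2->E, B3->S, B1->T, B6->E, B5->F, B7->T; records B1=T, B2=E, B3=S, B5=F, B6=E, B7=T
run #7 (x=6, z=1) runs B2->S, B1->F, B4->T, B6->E, B5->T; records B1=F, B2=S, B4=T, B5=T, B6=E
pool-wide coverage (12 outcomes): B1=T, B1=F, B2=S, B2=E, B3=S, B3=E, B4=T, B5=T, B5=F, B6=S, B6=E, B7=T
no size-1 subset reaches all 12 outcomes (best union: 7/12)
no size-2 subset reaches all 12 outcomes (best union: 10/12)
size 3: inputs {2, 3, 6} cover all 12 outcomes, and no lexicographically smaller subset of this size does
Answer: 3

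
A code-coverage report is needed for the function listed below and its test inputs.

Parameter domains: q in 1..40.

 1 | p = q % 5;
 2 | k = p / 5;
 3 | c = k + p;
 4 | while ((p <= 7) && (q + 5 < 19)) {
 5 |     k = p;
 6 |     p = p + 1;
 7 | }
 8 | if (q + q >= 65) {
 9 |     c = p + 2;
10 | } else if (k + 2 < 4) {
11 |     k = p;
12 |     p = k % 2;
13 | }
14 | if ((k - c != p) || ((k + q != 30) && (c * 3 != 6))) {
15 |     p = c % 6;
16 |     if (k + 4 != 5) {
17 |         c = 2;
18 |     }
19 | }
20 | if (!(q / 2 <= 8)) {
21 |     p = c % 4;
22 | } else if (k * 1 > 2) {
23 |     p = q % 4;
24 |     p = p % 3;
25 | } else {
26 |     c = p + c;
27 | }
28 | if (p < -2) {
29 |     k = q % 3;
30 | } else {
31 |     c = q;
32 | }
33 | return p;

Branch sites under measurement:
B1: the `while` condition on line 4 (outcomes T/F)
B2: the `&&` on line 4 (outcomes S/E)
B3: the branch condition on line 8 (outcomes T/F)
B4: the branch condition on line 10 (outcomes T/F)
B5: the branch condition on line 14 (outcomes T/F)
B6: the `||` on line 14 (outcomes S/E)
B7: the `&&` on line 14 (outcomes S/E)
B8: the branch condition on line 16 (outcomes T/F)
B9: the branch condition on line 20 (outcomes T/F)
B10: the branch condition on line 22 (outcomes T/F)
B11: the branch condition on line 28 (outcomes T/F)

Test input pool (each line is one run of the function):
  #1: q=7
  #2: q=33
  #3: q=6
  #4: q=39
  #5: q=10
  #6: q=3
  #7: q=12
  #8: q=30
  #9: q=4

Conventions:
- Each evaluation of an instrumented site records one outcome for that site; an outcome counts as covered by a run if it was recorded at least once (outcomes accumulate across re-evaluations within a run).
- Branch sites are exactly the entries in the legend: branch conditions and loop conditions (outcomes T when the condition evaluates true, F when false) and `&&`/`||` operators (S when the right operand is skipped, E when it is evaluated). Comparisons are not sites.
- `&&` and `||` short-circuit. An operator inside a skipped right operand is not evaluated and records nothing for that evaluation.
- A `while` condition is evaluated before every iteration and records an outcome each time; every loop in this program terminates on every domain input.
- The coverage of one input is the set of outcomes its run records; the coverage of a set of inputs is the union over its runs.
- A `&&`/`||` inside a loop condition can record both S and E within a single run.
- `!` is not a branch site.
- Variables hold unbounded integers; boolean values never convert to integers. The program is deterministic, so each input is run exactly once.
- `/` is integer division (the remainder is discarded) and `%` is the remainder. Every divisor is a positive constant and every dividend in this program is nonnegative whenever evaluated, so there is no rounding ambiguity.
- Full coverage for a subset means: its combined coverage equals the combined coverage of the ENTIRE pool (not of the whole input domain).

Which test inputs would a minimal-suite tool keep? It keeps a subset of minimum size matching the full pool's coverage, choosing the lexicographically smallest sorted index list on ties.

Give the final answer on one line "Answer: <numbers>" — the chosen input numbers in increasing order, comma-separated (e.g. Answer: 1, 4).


input #1, q=7: events B2->E, B1->T, B2->E, B1->T, B2->E, B1->T, B2->E, B1->T, B2->E, B1->T, B2->E, B1->T, B2->S, B1->F, ...; outcomes B1=T, B1=F, B2=S, B2=E, B3=F, B4=F, B5=T, B6=S, B8=T, B9=F, B10=T, B11=F
input #2, q=33: events B2->E, B1->F, B3->T, B6->S, B5->T, B8->T, B9->T, B11->F; outcomes B1=F, B2=E, B3=T, B5=T, B6=S, B8=T, B9=T, B11=F
input #3, q=6: events B2->E, B1->T, B2->E, B1->T, B2->E, B1->T, B2->E, B1->T, B2->E, B1->T, B2->E, B1->T, B2->E, B1->T, ...; outcomes B1=T, B1=F, B2=S, B2=E, B3=F, B4=F, B5=T, B6=S, B8=T, B9=F, B10=T, B11=F
input #4, q=39: events B2->E, B1->F, B3->T, B6->S, B5->T, B8->T, B9->T, B11->F; outcomes B1=F, B2=E, B3=T, B5=T, B6=S, B8=T, B9=T, B11=F
input #5, q=10: events B2->E, B1->T, B2->E, B1->T, B2->E, B1->T, B2->E, B1->T, B2->E, B1->T, B2->E, B1->T, B2->E, B1->T, ...; outcomes B1=T, B1=F, B2=S, B2=E, B3=F, B4=F, B5=T, B6=S, B8=T, B9=F, B10=T, B11=F
input #6, q=3: events B2->E, B1->T, B2->E, B1->T, B2->E, B1->T, B2->E, B1->T, B2->E, B1->T, B2->S, B1->F, B3->F, B4->F, ...; outcomes B1=T, B1=F, B2=S, B2=E, B3=F, B4=F, B5=T, B6=S, B8=T, B9=F, B10=T, B11=F
input #7, q=12: events B2->E, B1->T, B2->E, B1->T, B2->E, B1->T, B2->E, B1->T, B2->E, B1->T, B2->E, B1->T, B2->S, B1->F, ...; outcomes B1=T, B1=F, B2=S, B2=E, B3=F, B4=F, B5=T, B6=S, B8=T, B9=F, B10=T, B11=F
input #8, q=30: events B2->E, B1->F, B3->F, B4->T, B6->E, B7->S, B5->F, B9->T, B11->F; outcomes B1=F, B2=E, B3=F, B4=T, B5=F, B6=E, B7=S, B9=T, B11=F
input #9, q=4: events B2->E, B1->T, B2->E, B1->T, B2->E, B1->T, B2->E, B1->T, B2->S, B1->F, B3->F, B4->F, B6->S, B5->T, ...; outcomes B1=T, B1=F, B2=S, B2=E, B3=F, B4=F, B5=T, B6=S, B8=T, B9=F, B10=T, B11=F
together the pool reaches 18 outcomes: B1=T, B1=F, B2=S, B2=E, B3=T, B3=F, B4=T, B4=F, B5=T, B5=F, B6=S, B6=E, B7=S, B8=T, B9=T, B9=F, B10=T, B11=F
every size-1 subset falls short of the 18 outcomes (best: 12/18)
every size-2 subset falls short of the 18 outcomes (best: 17/18)
inputs {1, 2, 8} (size 3) cover everything; no size-3 subset with a lexicographically smaller index list covers all 18
Answer: 1, 2, 8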